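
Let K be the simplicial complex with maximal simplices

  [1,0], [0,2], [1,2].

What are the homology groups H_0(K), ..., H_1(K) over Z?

H_0 ≅ Z,  H_1 ≅ Z.

K has 3 vertices, 3 edges.
rank ∂_0 = 0, rank ∂_1 = 2 ⇒ b_0 = 3 − 0 − 2 = 1; all invariant factors of ∂_1 are 1 so no torsion. So H_0 = Z.
rank ∂_1 = 2, rank ∂_2 = 0 ⇒ b_1 = 3 − 2 − 0 = 1. So H_1 = Z.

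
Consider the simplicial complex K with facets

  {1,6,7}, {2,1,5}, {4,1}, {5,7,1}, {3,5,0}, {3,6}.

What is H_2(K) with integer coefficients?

H_2 ≅ 0.

Take the total order 0 < 1 < 2 < 3 < 4 < 5 < 6 < 7 on the vertex set. Then K (dimension 2) consists of the simplices:

  0-simplices (8): [0], [1], [2], [3], [4], [5], [6], [7]
  1-simplices (12): [0,3], [0,5], [1,2], [1,4], [1,5], [1,6], [1,7], [2,5], [3,5], [3,6], [5,7], [6,7]
  2-simplices (4): [0,3,5], [1,2,5], [1,5,7], [1,6,7]

Hence C_0 ≅ Z^8, C_1 ≅ Z^12, C_2 ≅ Z^4.

Boundary ∂_1: C_1 → C_0 sends each edge [p,q] (with p < q) to q − p.
The resulting 8×12 matrix has rank 7, and its Smith normal form has invariant factors (1,1,1,1,1,1,1).

Boundary ∂_2: C_2 → C_1 sends each 2-simplex [p,q,r] to [q,r] − [p,r] + [p,q]. For instance
  ∂[1,5,7] = [5,7] − [1,7] + [1,5],
  ∂[1,2,5] = [2,5] − [1,5] + [1,2].
The 12×4 boundary matrix has rank 4 and Smith normal form diag(1,1,1,1).

From H_k ≅ ker(∂_k) / im(∂_{k+1}) we obtain:

  H_2: rank ker ∂_2 − rank ∂_3 = (4 − 4) − 0 = 0, and there is no ∂_3, so H_2 = 0.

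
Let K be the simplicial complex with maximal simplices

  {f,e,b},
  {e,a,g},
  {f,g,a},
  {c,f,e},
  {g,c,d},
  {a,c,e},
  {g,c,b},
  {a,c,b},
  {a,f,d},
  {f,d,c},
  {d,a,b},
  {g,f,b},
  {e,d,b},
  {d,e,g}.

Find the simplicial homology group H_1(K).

H_1 = Z^2.

Fix the vertex order a < b < c < d < e < f < g and write every simplex with vertices in increasing order. Then dim K = 2 and the simplices of K are:

  0-simplices (7): a, b, c, d, e, f, g
  1-simplices (21): ab, ac, ad, ae, af, ag, bc, bd, be, bf, bg, cd, ce, cf, cg, de, df, dg, ef, eg, fg
  2-simplices (14): abc, abd, ace, adf, aeg, afg, bcg, bde, bef, bfg, cdf, cdg, cef, deg

Hence C_0 ≅ Z^7, C_1 ≅ Z^21, C_2 ≅ Z^14.

∂_1: C_1 → C_0 is given by ∂[p,q] = [q] − [p]. For instance
  ∂fg = g − f.
The 7×21 boundary matrix has rank 6 and Smith normal form diag(1,1,1,1,1,1).

The boundary map ∂_2: C_2 → C_1 maps a triangle to the signed sum of its edges. For instance
  ∂ace = ce − ae + ac,
  ∂cdf = df − cf + cd.
This gives a 21×14 integer matrix of rank 13; reducing to Smith normal form yields diagonal entries (1,1,1,1,1,1,1,1,1,1,1,1,1).

Computing H_k = (kernel of ∂_k) / (image of ∂_{k+1}):

  H_1: rank ker ∂_1 − rank ∂_2 = (21 − 6) − 13 = 2, and the invariant factors of ∂_2 are all 1, so H_1 = Z^2.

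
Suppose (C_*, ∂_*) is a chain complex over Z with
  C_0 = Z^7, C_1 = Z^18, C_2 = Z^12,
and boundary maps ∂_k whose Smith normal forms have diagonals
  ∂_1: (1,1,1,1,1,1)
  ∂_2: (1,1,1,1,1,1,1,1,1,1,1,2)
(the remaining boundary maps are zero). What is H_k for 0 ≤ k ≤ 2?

H_0: b_0 = 7 − 0 − 6 = 1; torsion from ∂_1 factors > 1: none. So H_0 = Z.
H_1: b_1 = 18 − 6 − 12 = 0; torsion from ∂_2 factors > 1: [2]. So H_1 = Z/2.
H_2: b_2 = 12 − 12 − 0 = 0; torsion from ∂_3 factors > 1: none. So H_2 = 0.

H_0 = Z,  H_1 = Z/2,  H_2 = 0.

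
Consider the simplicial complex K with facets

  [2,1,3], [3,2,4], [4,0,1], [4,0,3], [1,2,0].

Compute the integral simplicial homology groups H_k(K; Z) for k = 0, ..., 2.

H_0 = Z,  H_1 = Z,  H_2 = 0.

Take the total order 0 < 1 < 2 < 3 < 4 on the vertex set. Then K (dimension 2) consists of the simplices:

  0-simplices (5): [0], [1], [2], [3], [4]
  1-simplices (10): [0,1], [0,2], [0,3], [0,4], [1,2], [1,3], [1,4], [2,3], [2,4], [3,4]
  2-simplices (5): [0,1,2], [0,1,4], [0,3,4], [1,2,3], [2,3,4]

giving chain groups C_0 ≅ Z^5, C_1 ≅ Z^10, C_2 ≅ Z^5.

∂_1: C_1 → C_0 is given by ∂[p,q] = [q] − [p]. For instance
  ∂[2,4] = [4] − [2].
This gives a 5×10 integer matrix of rank 4; reducing to Smith normal form yields diagonal entries (1,1,1,1).

∂_2: C_2 → C_1 maps a triangle to the signed sum of its edges. For instance
  ∂[0,1,4] = [1,4] − [0,4] + [0,1],
  ∂[1,2,3] = [2,3] − [1,3] + [1,2].
As a 10×5 matrix over Z this has rank 5, with invariant factors (1,1,1,1,1).

Reading off H_k = ker ∂_k / im ∂_{k+1}:

  H_0: rank C_0 − rank ∂_1 = 5 − 4 = 1, and the invariant factors of ∂_1 are all 1, so H_0 ≅ Z.
  H_1: rank ker ∂_1 − rank ∂_2 = (10 − 4) − 5 = 1, and the invariant factors of ∂_2 are all 1, so H_1 ≅ Z.
  H_2: rank ker ∂_2 − rank ∂_3 = (5 − 5) − 0 = 0, and there is no ∂_3, so H_2 ≅ 0.

As a check, the Euler characteristic is 5 − 10 + 5 = 0, which agrees with 1 − 1 + 0 = 0.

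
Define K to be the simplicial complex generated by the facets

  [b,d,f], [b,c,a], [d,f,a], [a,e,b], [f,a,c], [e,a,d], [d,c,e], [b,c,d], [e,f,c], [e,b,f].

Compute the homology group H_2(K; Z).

H_2 = 0.

Order the vertices as a < b < c < d < e < f. Listing each simplex with vertices in this order, K has dimension 2 with simplices:

  0-simplices (6): a, b, c, d, e, f
  1-simplices (15): ab, ac, ad, ae, af, bc, bd, be, bf, cd, ce, cf, de, df, ef
  2-simplices (10): abc, abe, acf, ade, adf, bcd, bdf, bef, cde, cef

giving chain groups C_0 ≅ Z^6, C_1 ≅ Z^15, C_2 ≅ Z^10.

Boundary ∂_1: C_1 → C_0 maps an edge to its endpoints' difference, ∂[p,q] = q − p. For instance
  ∂ab = b − a.
This gives a 6×15 integer matrix of rank 5; reducing to Smith normal form yields diagonal entries (1,1,1,1,1).

Boundary ∂_2: C_2 → C_1 sends each 2-simplex [p,q,r] to [q,r] − [p,r] + [p,q]. For instance
  ∂adf = df − af + ad,
  ∂bef = ef − bf + be.
The resulting 15×10 matrix has rank 10, and its Smith normal form has invariant factors (1,1,1,1,1,1,1,1,1,2).

Now H_k = ker ∂_k / im ∂_{k+1}, so:

  H_2: rank ker ∂_2 − rank ∂_3 = (10 − 10) − 0 = 0, and there is no ∂_3, so H_2 ≅ 0.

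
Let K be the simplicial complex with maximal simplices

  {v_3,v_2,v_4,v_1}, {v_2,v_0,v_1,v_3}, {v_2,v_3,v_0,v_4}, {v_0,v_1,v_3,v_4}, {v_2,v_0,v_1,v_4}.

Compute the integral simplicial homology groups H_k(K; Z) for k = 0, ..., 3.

H_0 ≅ Z,  H_1 = 0,  H_2 = 0,  H_3 ≅ Z.

We work with the vertex ordering v_0 < v_1 < v_2 < v_3 < v_4. The simplices of K, each written with vertices in increasing order, are:

  0-simplices (5): [v_0], [v_1], [v_2], [v_3], [v_4]
  1-simplices (10): [v_0,v_1], [v_0,v_2], [v_0,v_3], [v_0,v_4], [v_1,v_2], [v_1,v_3], [v_1,v_4], [v_2,v_3], [v_2,v_4], [v_3,v_4]
  2-simplices (10): [v_0,v_1,v_2], [v_0,v_1,v_3], [v_0,v_1,v_4], [v_0,v_2,v_3], [v_0,v_2,v_4], [v_0,v_3,v_4], [v_1,v_2,v_3], [v_1,v_2,v_4], [v_1,v_3,v_4], [v_2,v_3,v_4]
  3-simplices (5): [v_0,v_1,v_2,v_3], [v_0,v_1,v_2,v_4], [v_0,v_1,v_3,v_4], [v_0,v_2,v_3,v_4], [v_1,v_2,v_3,v_4]

Hence C_0 ≅ Z^5, C_1 ≅ Z^10, C_2 ≅ Z^10, C_3 ≅ Z^5.

∂_1: C_1 → C_0 sends each edge [p,q] (with p < q) to q − p.
The 5×10 boundary matrix has rank 4 and Smith normal form diag(1,1,1,1).

∂_2: C_2 → C_1 acts by ∂[p,q,r] = [q,r] − [p,r] + [p,q]. For instance
  ∂[v_0,v_1,v_4] = [v_1,v_4] − [v_0,v_4] + [v_0,v_1],
  ∂[v_0,v_2,v_4] = [v_2,v_4] − [v_0,v_4] + [v_0,v_2].
The 10×10 boundary matrix has rank 6 and Smith normal form diag(1,1,1,1,1,1).

∂_3: C_3 → C_2 sends each 3-simplex σ to the alternating sum Σ_i (−1)^i (σ with its i-th vertex removed). For instance
  ∂[v_0,v_1,v_2,v_4] = [v_1,v_2,v_4] − [v_0,v_2,v_4] + [v_0,v_1,v_4] − [v_0,v_1,v_2],
  ∂[v_0,v_1,v_3,v_4] = [v_1,v_3,v_4] − [v_0,v_3,v_4] + [v_0,v_1,v_4] − [v_0,v_1,v_3].
The resulting 10×5 matrix has rank 4, and its Smith normal form has invariant factors (1,1,1,1).

Computing H_k = (kernel of ∂_k) / (image of ∂_{k+1}):

  H_0: rank C_0 − rank ∂_1 = 5 − 4 = 1, and the invariant factors of ∂_1 are all 1, so H_0 = Z.
  H_1: rank ker ∂_1 − rank ∂_2 = (10 − 4) − 6 = 0, and the invariant factors of ∂_2 are all 1, so H_1 = 0.
  H_2: rank ker ∂_2 − rank ∂_3 = (10 − 6) − 4 = 0, and the invariant factors of ∂_3 are all 1, so H_2 = 0.
  H_3: rank ker ∂_3 − rank ∂_4 = (5 − 4) − 0 = 1, and there is no ∂_4, so H_3 = Z.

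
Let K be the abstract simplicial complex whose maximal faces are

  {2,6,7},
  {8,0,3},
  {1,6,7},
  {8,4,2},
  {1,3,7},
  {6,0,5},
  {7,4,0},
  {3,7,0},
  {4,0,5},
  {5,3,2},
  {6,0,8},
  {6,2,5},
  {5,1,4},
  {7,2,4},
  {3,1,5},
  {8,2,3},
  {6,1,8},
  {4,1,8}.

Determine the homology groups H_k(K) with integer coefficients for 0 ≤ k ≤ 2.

Order the vertices as 0 < 1 < 2 < 3 < 4 < 5 < 6 < 7 < 8. Listing each simplex with vertices in this order, K has dimension 2 with simplices:

  0-simplices (9): [0], [1], [2], [3], [4], [5], [6], [7], [8]
  1-simplices (27): (27 of them)
  2-simplices (18): [0,3,7], [0,3,8], [0,4,5], [0,4,7], [0,5,6], [0,6,8], [1,3,5], [1,3,7], [1,4,5], [1,4,8], [1,6,7], [1,6,8], [2,3,5], [2,3,8], [2,4,7], [2,4,8], [2,5,6], [2,6,7]

Hence C_0 ≅ Z^9, C_1 ≅ Z^27, C_2 ≅ Z^18.

The boundary map ∂_1: C_1 → C_0 maps an edge to its endpoints' difference, ∂[p,q] = q − p. For instance
  ∂[4,8] = [8] − [4].
The resulting 9×27 matrix has rank 8, and its Smith normal form has invariant factors (1,1,1,1,1,1,1,1).

The boundary map ∂_2: C_2 → C_1 maps a triangle to the signed sum of its edges. For instance
  ∂[1,4,8] = [4,8] − [1,8] + [1,4],
  ∂[2,3,8] = [3,8] − [2,8] + [2,3].
The 27×18 boundary matrix has rank 17 and Smith normal form diag(1,1,1,1,1,1,1,1,1,1,1,1,1,1,1,1,1).

Reading off H_k = ker ∂_k / im ∂_{k+1}:

  H_0: rank C_0 − rank ∂_1 = 9 − 8 = 1, and the invariant factors of ∂_1 are all 1, so H_0 ≅ Z.
  H_1: rank ker ∂_1 − rank ∂_2 = (27 − 8) − 17 = 2, and the invariant factors of ∂_2 are all 1, so H_1 ≅ Z^2.
  H_2: rank ker ∂_2 − rank ∂_3 = (18 − 17) − 0 = 1, and there is no ∂_3, so H_2 ≅ Z.

H_0 = Z,  H_1 = Z^2,  H_2 = Z.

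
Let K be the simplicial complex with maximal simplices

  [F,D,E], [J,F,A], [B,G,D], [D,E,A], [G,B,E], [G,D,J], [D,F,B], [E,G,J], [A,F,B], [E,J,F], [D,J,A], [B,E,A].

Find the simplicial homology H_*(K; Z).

H_0 = Z,  H_1 = Z/2Z,  H_2 = 0.

Fix the vertex order A < B < D < E < F < G < J and write every simplex with vertices in increasing order. Then dim K = 2 and the simplices of K are:

  0-simplices (7): A, B, D, E, F, G, J
  1-simplices (18): AB, AD, AE, AF, AJ, BD, BE, BF, BG, DE, DF, DG, DJ, EF, EG, EJ, FJ, GJ
  2-simplices (12): ABE, ABF, ADE, ADJ, AFJ, BDF, BDG, BEG, DEF, DGJ, EFJ, EGJ

so the chain groups are C_0 ≅ Z^7, C_1 ≅ Z^18, C_2 ≅ Z^12.

The boundary map ∂_1: C_1 → C_0 sends each edge [p,q] (with p < q) to q − p. For instance
  ∂BD = D − B.
The resulting 7×18 matrix has rank 6, and its Smith normal form has invariant factors (1,1,1,1,1,1).

The boundary map ∂_2: C_2 → C_1 sends each 2-simplex [p,q,r] to [q,r] − [p,r] + [p,q]. For instance
  ∂ADE = DE − AE + AD,
  ∂EGJ = GJ − EJ + EG.
The 18×12 boundary matrix has rank 12 and Smith normal form diag(1,1,1,1,1,1,1,1,1,1,1,2).

Now H_k = ker ∂_k / im ∂_{k+1}, so:

  H_0: rank C_0 − rank ∂_1 = 7 − 6 = 1, and the invariant factors of ∂_1 are all 1, so H_0 ≅ Z.
  H_1: rank ker ∂_1 − rank ∂_2 = (18 − 6) − 12 = 0, and ∂_2 has invariant factor 2 > 1, so H_1 ≅ Z/2Z.
  H_2: rank ker ∂_2 − rank ∂_3 = (12 − 12) − 0 = 0, and there is no ∂_3, so H_2 ≅ 0.

(K is a triangulation of the real projective plane RP^2.)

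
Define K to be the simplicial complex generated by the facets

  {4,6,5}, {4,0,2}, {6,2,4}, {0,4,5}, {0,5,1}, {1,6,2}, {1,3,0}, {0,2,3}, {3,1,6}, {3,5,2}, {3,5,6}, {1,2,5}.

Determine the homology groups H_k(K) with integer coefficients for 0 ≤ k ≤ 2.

H_0 ≅ Z,  H_1 ≅ Z/2,  H_2 = 0.

We work with the vertex ordering 0 < 1 < 2 < 3 < 4 < 5 < 6. The simplices of K, each written with vertices in increasing order, are:

  0-simplices (7): [0], [1], [2], [3], [4], [5], [6]
  1-simplices (18): [0,1], [0,2], [0,3], [0,4], [0,5], [1,2], [1,3], [1,5], [1,6], [2,3], [2,4], [2,5], [2,6], [3,5], [3,6], [4,5], [4,6], [5,6]
  2-simplices (12): [0,1,3], [0,1,5], [0,2,3], [0,2,4], [0,4,5], [1,2,5], [1,2,6], [1,3,6], [2,3,5], [2,4,6], [3,5,6], [4,5,6]

Hence C_0 ≅ Z^7, C_1 ≅ Z^18, C_2 ≅ Z^12.

The boundary map ∂_1: C_1 → C_0 is given by ∂[p,q] = [q] − [p]. For instance
  ∂[0,1] = [1] − [0].
As a 7×18 matrix over Z this has rank 6, with invariant factors (1,1,1,1,1,1).

The boundary map ∂_2: C_2 → C_1 acts by ∂[p,q,r] = [q,r] − [p,r] + [p,q]. For instance
  ∂[4,5,6] = [5,6] − [4,6] + [4,5],
  ∂[2,4,6] = [4,6] − [2,6] + [2,4].
This gives a 18×12 integer matrix of rank 12; reducing to Smith normal form yields diagonal entries (1,1,1,1,1,1,1,1,1,1,1,2).

From H_k ≅ ker(∂_k) / im(∂_{k+1}) we obtain:

  H_0: rank C_0 − rank ∂_1 = 7 − 6 = 1, and the invariant factors of ∂_1 are all 1, so H_0 ≅ Z.
  H_1: rank ker ∂_1 − rank ∂_2 = (18 − 6) − 12 = 0, and ∂_2 has invariant factor 2 > 1, so H_1 ≅ Z/2.
  H_2: rank ker ∂_2 − rank ∂_3 = (12 − 12) − 0 = 0, and there is no ∂_3, so H_2 ≅ 0.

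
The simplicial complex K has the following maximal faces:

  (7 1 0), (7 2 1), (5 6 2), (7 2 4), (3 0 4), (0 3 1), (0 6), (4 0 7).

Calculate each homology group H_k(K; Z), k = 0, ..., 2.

We work with the vertex ordering 0 < 1 < 2 < 3 < 4 < 5 < 6 < 7. The simplices of K, each written with vertices in increasing order, are:

  0-simplices (8): [0], [1], [2], [3], [4], [5], [6], [7]
  1-simplices (15): [0,1], [0,3], [0,4], [0,6], [0,7], [1,2], [1,3], [1,7], [2,4], [2,5], [2,6], [2,7], [3,4], [4,7], [5,6]
  2-simplices (7): [0,1,3], [0,1,7], [0,3,4], [0,4,7], [1,2,7], [2,4,7], [2,5,6]

Hence C_0 ≅ Z^8, C_1 ≅ Z^15, C_2 ≅ Z^7.

The boundary map ∂_1: C_1 → C_0 is given by ∂[p,q] = [q] − [p]. For instance
  ∂[2,6] = [6] − [2].
The 8×15 boundary matrix has rank 7 and Smith normal form diag(1,1,1,1,1,1,1).

The boundary map ∂_2: C_2 → C_1 sends each 2-simplex [p,q,r] to [q,r] − [p,r] + [p,q]. For instance
  ∂[0,4,7] = [4,7] − [0,7] + [0,4],
  ∂[2,4,7] = [4,7] − [2,7] + [2,4].
This gives a 15×7 integer matrix of rank 7; reducing to Smith normal form yields diagonal entries (1,1,1,1,1,1,1).

Now H_k = ker ∂_k / im ∂_{k+1}, so:

  H_0: rank C_0 − rank ∂_1 = 8 − 7 = 1, and the invariant factors of ∂_1 are all 1, so H_0 ≅ Z.
  H_1: rank ker ∂_1 − rank ∂_2 = (15 − 7) − 7 = 1, and the invariant factors of ∂_2 are all 1, so H_1 ≅ Z.
  H_2: rank ker ∂_2 − rank ∂_3 = (7 − 7) − 0 = 0, and there is no ∂_3, so H_2 ≅ 0.

As a check, the Euler characteristic is 8 − 15 + 7 = 0, which agrees with 1 − 1 + 0 = 0.

H_0 ≅ Z,  H_1 ≅ Z,  H_2 = 0.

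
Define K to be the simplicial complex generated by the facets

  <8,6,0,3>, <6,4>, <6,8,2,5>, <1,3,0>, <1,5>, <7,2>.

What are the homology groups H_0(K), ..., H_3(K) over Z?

H_0 = Z,  H_1 = Z,  H_2 = 0,  H_3 = 0.

We work with the vertex ordering 0 < 1 < 2 < 3 < 4 < 5 < 6 < 7 < 8. The simplices of K, each written with vertices in increasing order, are:

  0-simplices (9): [0], [1], [2], [3], [4], [5], [6], [7], [8]
  1-simplices (16): [0,1], [0,3], [0,6], [0,8], [1,3], [1,5], [2,5], [2,6], [2,7], [2,8], [3,6], [3,8], [4,6], [5,6], [5,8], [6,8]
  2-simplices (9): [0,1,3], [0,3,6], [0,3,8], [0,6,8], [2,5,6], [2,5,8], [2,6,8], [3,6,8], [5,6,8]
  3-simplices (2): [0,3,6,8], [2,5,6,8]

so the chain groups are C_0 ≅ Z^9, C_1 ≅ Z^16, C_2 ≅ Z^9, C_3 ≅ Z^2.

Boundary ∂_1: C_1 → C_0 sends each edge [p,q] (with p < q) to q − p. For instance
  ∂[3,6] = [6] − [3].
The resulting 9×16 matrix has rank 8, and its Smith normal form has invariant factors (1,1,1,1,1,1,1,1).

The boundary map ∂_2: C_2 → C_1 acts by ∂[p,q,r] = [q,r] − [p,r] + [p,q]. For instance
  ∂[5,6,8] = [6,8] − [5,8] + [5,6],
  ∂[2,5,6] = [5,6] − [2,6] + [2,5].
The resulting 16×9 matrix has rank 7, and its Smith normal form has invariant factors (1,1,1,1,1,1,1).

∂_3: C_3 → C_2 sends each 3-simplex σ to the alternating sum Σ_i (−1)^i (σ with its i-th vertex removed). For instance
  ∂[2,5,6,8] = [5,6,8] − [2,6,8] + [2,5,8] − [2,5,6],
  ∂[0,3,6,8] = [3,6,8] − [0,6,8] + [0,3,8] − [0,3,6].
The 9×2 boundary matrix has rank 2 and Smith normal form diag(1,1).

Computing H_k = (kernel of ∂_k) / (image of ∂_{k+1}):

  H_0: rank C_0 − rank ∂_1 = 9 − 8 = 1, and the invariant factors of ∂_1 are all 1, so H_0 = Z.
  H_1: rank ker ∂_1 − rank ∂_2 = (16 − 8) − 7 = 1, and the invariant factors of ∂_2 are all 1, so H_1 = Z.
  H_2: rank ker ∂_2 − rank ∂_3 = (9 − 7) − 2 = 0, and the invariant factors of ∂_3 are all 1, so H_2 = 0.
  H_3: rank ker ∂_3 − rank ∂_4 = (2 − 2) − 0 = 0, and there is no ∂_4, so H_3 = 0.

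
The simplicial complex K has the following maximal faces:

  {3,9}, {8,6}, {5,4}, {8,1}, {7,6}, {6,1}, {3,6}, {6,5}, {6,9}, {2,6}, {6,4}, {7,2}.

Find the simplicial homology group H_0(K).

H_0 ≅ Z.

Fix the vertex order 1 < 2 < 3 < 4 < 5 < 6 < 7 < 8 < 9 and write every simplex with vertices in increasing order. Then dim K = 1 and the simplices of K are:

  0-simplices (9): [1], [2], [3], [4], [5], [6], [7], [8], [9]
  1-simplices (12): [1,6], [1,8], [2,6], [2,7], [3,6], [3,9], [4,5], [4,6], [5,6], [6,7], [6,8], [6,9]

so the chain groups are C_0 ≅ Z^9, C_1 ≅ Z^12.

∂_1: C_1 → C_0 is given by ∂[p,q] = [q] − [p].
The resulting 9×12 matrix has rank 8, and its Smith normal form has invariant factors (1,1,1,1,1,1,1,1).

From H_k ≅ ker(∂_k) / im(∂_{k+1}) we obtain:

  H_0: rank C_0 − rank ∂_1 = 9 − 8 = 1, and the invariant factors of ∂_1 are all 1, so H_0 = Z.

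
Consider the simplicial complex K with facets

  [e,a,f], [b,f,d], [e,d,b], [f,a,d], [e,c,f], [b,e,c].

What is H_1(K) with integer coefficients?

Order the vertices as a < b < c < d < e < f. Listing each simplex with vertices in this order, K has dimension 2 with simplices:

  0-simplices (6): a, b, c, d, e, f
  1-simplices (12): ad, ae, af, bc, bd, be, bf, ce, cf, de, df, ef
  2-simplices (6): adf, aef, bce, bde, bdf, cef

giving chain groups C_0 ≅ Z^6, C_1 ≅ Z^12, C_2 ≅ Z^6.

∂_1: C_1 → C_0 is given by ∂[p,q] = [q] − [p].
The resulting 6×12 matrix has rank 5, and its Smith normal form has invariant factors (1,1,1,1,1).

∂_2: C_2 → C_1 sends each 2-simplex [p,q,r] to [q,r] − [p,r] + [p,q]. For instance
  ∂cef = ef − cf + ce,
  ∂bdf = df − bf + bd.
As a 12×6 matrix over Z this has rank 6, with invariant factors (1,1,1,1,1,1).

Computing H_k = (kernel of ∂_k) / (image of ∂_{k+1}):

  H_1: rank ker ∂_1 − rank ∂_2 = (12 − 5) − 6 = 1, and the invariant factors of ∂_2 are all 1, so H_1 ≅ Z.

H_1 = Z.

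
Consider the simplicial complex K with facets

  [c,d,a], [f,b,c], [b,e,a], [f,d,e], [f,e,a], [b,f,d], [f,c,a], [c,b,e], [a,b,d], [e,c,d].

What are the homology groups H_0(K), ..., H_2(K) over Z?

K has 6 vertices, 15 edges, 10 triangles.
rank ∂_0 = 0, rank ∂_1 = 5 ⇒ b_0 = 6 − 0 − 5 = 1; all invariant factors of ∂_1 are 1 so no torsion. So H_0 = Z.
rank ∂_1 = 5, rank ∂_2 = 10 ⇒ b_1 = 15 − 5 − 10 = 0; ∂_2 has invariant factor(s) [2] giving torsion. So H_1 = Z_2.
rank ∂_2 = 10, rank ∂_3 = 0 ⇒ b_2 = 10 − 10 − 0 = 0. So H_2 = 0.

H_0 = Z,  H_1 = Z_2,  H_2 = 0.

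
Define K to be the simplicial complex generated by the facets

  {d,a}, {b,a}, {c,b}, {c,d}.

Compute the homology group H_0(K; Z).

H_0 = Z.

Order the vertices as a < b < c < d. Listing each simplex with vertices in this order, K has dimension 1 with simplices:

  0-simplices (4): a, b, c, d
  1-simplices (4): ab, ad, bc, cd

so the chain groups are C_0 ≅ Z^4, C_1 ≅ Z^4.

∂_1: C_1 → C_0 sends each edge [p,q] (with p < q) to q − p.
This gives a 4×4 integer matrix of rank 3; reducing to Smith normal form yields diagonal entries (1,1,1).

From H_k ≅ ker(∂_k) / im(∂_{k+1}) we obtain:

  H_0: rank C_0 − rank ∂_1 = 4 − 3 = 1, and the invariant factors of ∂_1 are all 1, so H_0 ≅ Z.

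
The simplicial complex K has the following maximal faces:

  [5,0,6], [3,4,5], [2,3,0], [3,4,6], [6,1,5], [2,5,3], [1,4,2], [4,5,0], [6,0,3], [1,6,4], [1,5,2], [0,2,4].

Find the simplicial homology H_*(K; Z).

K has 7 vertices, 18 edges, 12 triangles.
rank ∂_0 = 0, rank ∂_1 = 6 ⇒ b_0 = 7 − 0 − 6 = 1; all invariant factors of ∂_1 are 1 so no torsion. So H_0 = Z.
rank ∂_1 = 6, rank ∂_2 = 12 ⇒ b_1 = 18 − 6 − 12 = 0; ∂_2 has invariant factor(s) [2] giving torsion. So H_1 = Z/2Z.
rank ∂_2 = 12, rank ∂_3 = 0 ⇒ b_2 = 12 − 12 − 0 = 0. So H_2 = 0.

H_0 ≅ Z,  H_1 ≅ Z/2Z,  H_2 = 0.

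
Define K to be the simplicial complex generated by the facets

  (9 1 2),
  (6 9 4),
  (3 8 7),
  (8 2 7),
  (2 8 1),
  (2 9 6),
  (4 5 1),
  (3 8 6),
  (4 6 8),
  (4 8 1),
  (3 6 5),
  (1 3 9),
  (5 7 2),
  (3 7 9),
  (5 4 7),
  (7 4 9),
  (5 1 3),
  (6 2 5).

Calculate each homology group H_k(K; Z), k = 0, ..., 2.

H_0 ≅ Z,  H_1 ≅ Z^2,  H_2 ≅ Z.

K has 9 vertices, 27 edges, 18 triangles.
rank ∂_0 = 0, rank ∂_1 = 8 ⇒ b_0 = 9 − 0 − 8 = 1; all invariant factors of ∂_1 are 1 so no torsion. So H_0 = Z.
rank ∂_1 = 8, rank ∂_2 = 17 ⇒ b_1 = 27 − 8 − 17 = 2; all invariant factors of ∂_2 are 1 so no torsion. So H_1 = Z^2.
rank ∂_2 = 17, rank ∂_3 = 0 ⇒ b_2 = 18 − 17 − 0 = 1. So H_2 = Z.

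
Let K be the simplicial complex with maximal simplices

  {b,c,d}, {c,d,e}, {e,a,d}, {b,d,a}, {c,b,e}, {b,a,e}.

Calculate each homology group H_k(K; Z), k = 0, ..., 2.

Take the total order a < b < c < d < e on the vertex set. Then K (dimension 2) consists of the simplices:

  0-simplices (5): a, b, c, d, e
  1-simplices (9): ab, ad, ae, bc, bd, be, cd, ce, de
  2-simplices (6): abd, abe, ade, bcd, bce, cde

so the chain groups are C_0 ≅ Z^5, C_1 ≅ Z^9, C_2 ≅ Z^6.

Boundary ∂_1: C_1 → C_0 is given by ∂[p,q] = [q] − [p].
As a 5×9 matrix over Z this has rank 4, with invariant factors (1,1,1,1).

∂_2: C_2 → C_1 sends each 2-simplex [p,q,r] to [q,r] − [p,r] + [p,q]. For instance
  ∂ade = de − ae + ad,
  ∂abd = bd − ad + ab.
The resulting 9×6 matrix has rank 5, and its Smith normal form has invariant factors (1,1,1,1,1).

Now H_k = ker ∂_k / im ∂_{k+1}, so:

  H_0: rank C_0 − rank ∂_1 = 5 − 4 = 1, and the invariant factors of ∂_1 are all 1, so H_0 ≅ Z.
  H_1: rank ker ∂_1 − rank ∂_2 = (9 − 4) − 5 = 0, and the invariant factors of ∂_2 are all 1, so H_1 ≅ 0.
  H_2: rank ker ∂_2 − rank ∂_3 = (6 − 5) − 0 = 1, and there is no ∂_3, so H_2 ≅ Z.

As a check, the Euler characteristic is 5 − 9 + 6 = 2, which agrees with 1 − 0 + 1 = 2.

H_0 = Z,  H_1 = 0,  H_2 = Z.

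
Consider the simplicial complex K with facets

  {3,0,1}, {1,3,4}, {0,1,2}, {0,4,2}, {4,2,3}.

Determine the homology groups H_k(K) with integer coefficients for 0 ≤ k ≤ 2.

Order the vertices as 0 < 1 < 2 < 3 < 4. Listing each simplex with vertices in this order, K has dimension 2 with simplices:

  0-simplices (5): [0], [1], [2], [3], [4]
  1-simplices (10): [0,1], [0,2], [0,3], [0,4], [1,2], [1,3], [1,4], [2,3], [2,4], [3,4]
  2-simplices (5): [0,1,2], [0,1,3], [0,2,4], [1,3,4], [2,3,4]

so the chain groups are C_0 ≅ Z^5, C_1 ≅ Z^10, C_2 ≅ Z^5.

∂_1: C_1 → C_0 is given by ∂[p,q] = [q] − [p].
The 5×10 boundary matrix has rank 4 and Smith normal form diag(1,1,1,1).

The boundary map ∂_2: C_2 → C_1 acts by ∂[p,q,r] = [q,r] − [p,r] + [p,q]. For instance
  ∂[2,3,4] = [3,4] − [2,4] + [2,3],
  ∂[0,1,3] = [1,3] − [0,3] + [0,1].
The resulting 10×5 matrix has rank 5, and its Smith normal form has invariant factors (1,1,1,1,1).

Computing H_k = (kernel of ∂_k) / (image of ∂_{k+1}):

  H_0: rank C_0 − rank ∂_1 = 5 − 4 = 1, and the invariant factors of ∂_1 are all 1, so H_0 ≅ Z.
  H_1: rank ker ∂_1 − rank ∂_2 = (10 − 4) − 5 = 1, and the invariant factors of ∂_2 are all 1, so H_1 ≅ Z.
  H_2: rank ker ∂_2 − rank ∂_3 = (5 − 5) − 0 = 0, and there is no ∂_3, so H_2 ≅ 0.

H_0 ≅ Z,  H_1 ≅ Z,  H_2 = 0.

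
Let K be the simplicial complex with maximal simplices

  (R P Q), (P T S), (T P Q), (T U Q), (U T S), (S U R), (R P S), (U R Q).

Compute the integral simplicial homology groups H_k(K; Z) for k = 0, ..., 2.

H_0 = Z,  H_1 = 0,  H_2 = Z.

Order the vertices as P < Q < R < S < T < U. Listing each simplex with vertices in this order, K has dimension 2 with simplices:

  0-simplices (6): P, Q, R, S, T, U
  1-simplices (12): PQ, PR, PS, PT, QR, QT, QU, RS, RU, ST, SU, TU
  2-simplices (8): PQR, PQT, PRS, PST, QRU, QTU, RSU, STU

giving chain groups C_0 ≅ Z^6, C_1 ≅ Z^12, C_2 ≅ Z^8.

Boundary ∂_1: C_1 → C_0 maps an edge to its endpoints' difference, ∂[p,q] = q − p.
This gives a 6×12 integer matrix of rank 5; reducing to Smith normal form yields diagonal entries (1,1,1,1,1).

∂_2: C_2 → C_1 sends each 2-simplex [p,q,r] to [q,r] − [p,r] + [p,q]. For instance
  ∂PQR = QR − PR + PQ,
  ∂QTU = TU − QU + QT.
This gives a 12×8 integer matrix of rank 7; reducing to Smith normal form yields diagonal entries (1,1,1,1,1,1,1).

Reading off H_k = ker ∂_k / im ∂_{k+1}:

  H_0: rank C_0 − rank ∂_1 = 6 − 5 = 1, and the invariant factors of ∂_1 are all 1, so H_0 = Z.
  H_1: rank ker ∂_1 − rank ∂_2 = (12 − 5) − 7 = 0, and the invariant factors of ∂_2 are all 1, so H_1 = 0.
  H_2: rank ker ∂_2 − rank ∂_3 = (8 − 7) − 0 = 1, and there is no ∂_3, so H_2 = Z.

(K is a triangulation of the 2-sphere S^2.)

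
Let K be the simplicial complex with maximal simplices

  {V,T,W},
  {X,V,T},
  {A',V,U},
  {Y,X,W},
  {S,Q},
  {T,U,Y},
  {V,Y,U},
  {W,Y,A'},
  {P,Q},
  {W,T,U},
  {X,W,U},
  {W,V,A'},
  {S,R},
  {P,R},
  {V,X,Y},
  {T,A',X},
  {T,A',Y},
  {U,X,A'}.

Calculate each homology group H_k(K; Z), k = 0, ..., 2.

K has 11 vertices, 25 edges, 14 triangles.
rank ∂_0 = 0, rank ∂_1 = 9 ⇒ b_0 = 11 − 0 − 9 = 2; all invariant factors of ∂_1 are 1 so no torsion. So H_0 = Z^2.
rank ∂_1 = 9, rank ∂_2 = 13 ⇒ b_1 = 25 − 9 − 13 = 3; all invariant factors of ∂_2 are 1 so no torsion. So H_1 = Z^3.
rank ∂_2 = 13, rank ∂_3 = 0 ⇒ b_2 = 14 − 13 − 0 = 1. So H_2 = Z.

H_0 ≅ Z^2,  H_1 ≅ Z^3,  H_2 ≅ Z.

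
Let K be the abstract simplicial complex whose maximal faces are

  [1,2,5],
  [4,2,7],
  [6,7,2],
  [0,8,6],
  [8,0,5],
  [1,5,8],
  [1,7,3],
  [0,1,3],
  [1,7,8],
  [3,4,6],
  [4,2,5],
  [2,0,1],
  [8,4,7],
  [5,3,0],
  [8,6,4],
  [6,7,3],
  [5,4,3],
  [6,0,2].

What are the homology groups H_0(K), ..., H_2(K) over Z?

Take the total order 0 < 1 < 2 < 3 < 4 < 5 < 6 < 7 < 8 on the vertex set. Then K (dimension 2) consists of the simplices:

  0-simplices (9): [0], [1], [2], [3], [4], [5], [6], [7], [8]
  1-simplices (27): (27 of them)
  2-simplices (18): [0,1,2], [0,1,3], [0,2,6], [0,3,5], [0,5,8], [0,6,8], [1,2,5], [1,3,7], [1,5,8], [1,7,8], [2,4,5], [2,4,7], [2,6,7], [3,4,5], [3,4,6], [3,6,7], [4,6,8], [4,7,8]

so the chain groups are C_0 ≅ Z^9, C_1 ≅ Z^27, C_2 ≅ Z^18.

Boundary ∂_1: C_1 → C_0 is given by ∂[p,q] = [q] − [p]. For instance
  ∂[4,5] = [5] − [4].
As a 9×27 matrix over Z this has rank 8, with invariant factors (1,1,1,1,1,1,1,1).

Boundary ∂_2: C_2 → C_1 sends each 2-simplex [p,q,r] to [q,r] − [p,r] + [p,q]. For instance
  ∂[1,7,8] = [7,8] − [1,8] + [1,7],
  ∂[0,1,3] = [1,3] − [0,3] + [0,1].
The resulting 27×18 matrix has rank 18, and its Smith normal form has invariant factors (1,1,1,1,1,1,1,1,1,1,1,1,1,1,1,1,1,2).

From H_k ≅ ker(∂_k) / im(∂_{k+1}) we obtain:

  H_0: rank C_0 − rank ∂_1 = 9 − 8 = 1, and the invariant factors of ∂_1 are all 1, so H_0 ≅ Z.
  H_1: rank ker ∂_1 − rank ∂_2 = (27 − 8) − 18 = 1, and ∂_2 has invariant factor 2 > 1, so H_1 ≅ Z ⊕ Z_2.
  H_2: rank ker ∂_2 − rank ∂_3 = (18 − 18) − 0 = 0, and there is no ∂_3, so H_2 ≅ 0.

As a check, the Euler characteristic is 9 − 27 + 18 = 0, which agrees with 1 − 1 + 0 = 0.

H_0 = Z,  H_1 = Z ⊕ Z_2,  H_2 = 0.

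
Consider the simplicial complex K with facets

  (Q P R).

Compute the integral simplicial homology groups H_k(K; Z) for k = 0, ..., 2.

K has 3 vertices, 3 edges, 1 triangle.
rank ∂_0 = 0, rank ∂_1 = 2 ⇒ b_0 = 3 − 0 − 2 = 1; all invariant factors of ∂_1 are 1 so no torsion. So H_0 ≅ Z.
rank ∂_1 = 2, rank ∂_2 = 1 ⇒ b_1 = 3 − 2 − 1 = 0; all invariant factors of ∂_2 are 1 so no torsion. So H_1 ≅ 0.
rank ∂_2 = 1, rank ∂_3 = 0 ⇒ b_2 = 1 − 1 − 0 = 0. So H_2 ≅ 0.

H_0 ≅ Z,  H_1 = 0,  H_2 = 0.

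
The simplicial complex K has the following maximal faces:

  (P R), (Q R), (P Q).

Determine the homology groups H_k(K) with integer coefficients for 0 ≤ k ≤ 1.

Fix the vertex order P < Q < R and write every simplex with vertices in increasing order. Then dim K = 1 and the simplices of K are:

  0-simplices (3): P, Q, R
  1-simplices (3): PQ, PR, QR

so the chain groups are C_0 ≅ Z^3, C_1 ≅ Z^3.

Boundary ∂_1: C_1 → C_0 sends each edge [p,q] (with p < q) to q − p.
The 3×3 boundary matrix has rank 2 and Smith normal form diag(1,1).

Reading off H_k = ker ∂_k / im ∂_{k+1}:

  H_0: rank C_0 − rank ∂_1 = 3 − 2 = 1, and the invariant factors of ∂_1 are all 1, so H_0 ≅ Z.
  H_1: rank ker ∂_1 − rank ∂_2 = (3 − 2) − 0 = 1, and there is no ∂_2, so H_1 ≅ Z.

As a check, the Euler characteristic is 3 − 3 = 0, which agrees with 1 − 1 = 0.
(K is a triangulation of the circle S^1.)

H_0 = Z,  H_1 = Z.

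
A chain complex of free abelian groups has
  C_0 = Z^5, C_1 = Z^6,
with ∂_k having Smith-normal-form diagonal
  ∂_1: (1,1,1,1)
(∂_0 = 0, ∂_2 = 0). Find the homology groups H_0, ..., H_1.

H_0 ≅ Z,  H_1 ≅ Z^2.

H_0: b_0 = 5 − 0 − 4 = 1; torsion from ∂_1 factors > 1: none. So H_0 ≅ Z.
H_1: b_1 = 6 − 4 − 0 = 2; torsion from ∂_2 factors > 1: none. So H_1 ≅ Z^2.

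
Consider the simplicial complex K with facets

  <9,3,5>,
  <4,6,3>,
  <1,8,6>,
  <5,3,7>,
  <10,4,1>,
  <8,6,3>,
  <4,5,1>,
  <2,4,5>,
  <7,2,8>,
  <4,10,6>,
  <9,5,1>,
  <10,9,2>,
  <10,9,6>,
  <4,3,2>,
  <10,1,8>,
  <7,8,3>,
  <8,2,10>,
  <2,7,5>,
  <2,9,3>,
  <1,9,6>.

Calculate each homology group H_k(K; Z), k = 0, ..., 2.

Take the total order 1 < 2 < 3 < 4 < 5 < 6 < 7 < 8 < 9 < 10 on the vertex set. Then K (dimension 2) consists of the simplices:

  0-simplices (10): [1], [2], [3], [4], [5], [6], [7], [8], [9], [10]
  1-simplices (30): (30 of them)
  2-simplices (20): (20 of them)

Hence C_0 ≅ Z^10, C_1 ≅ Z^30, C_2 ≅ Z^20.

Boundary ∂_1: C_1 → C_0 maps an edge to its endpoints' difference, ∂[p,q] = q − p. For instance
  ∂[2,5] = [5] − [2].
The 10×30 boundary matrix has rank 9 and Smith normal form diag(1,1,1,1,1,1,1,1,1).

Boundary ∂_2: C_2 → C_1 acts by ∂[p,q,r] = [q,r] − [p,r] + [p,q]. For instance
  ∂[2,7,8] = [7,8] − [2,8] + [2,7],
  ∂[1,8,10] = [8,10] − [1,10] + [1,8].
This gives a 30×20 integer matrix of rank 20; reducing to Smith normal form yields diagonal entries (1,1,1,1,1,1,1,1,1,1,1,1,1,1,1,1,1,1,1,2).

Computing H_k = (kernel of ∂_k) / (image of ∂_{k+1}):

  H_0: rank C_0 − rank ∂_1 = 10 − 9 = 1, and the invariant factors of ∂_1 are all 1, so H_0 = Z.
  H_1: rank ker ∂_1 − rank ∂_2 = (30 − 9) − 20 = 1, and ∂_2 has invariant factor 2 > 1, so H_1 = Z ⊕ Z/2.
  H_2: rank ker ∂_2 − rank ∂_3 = (20 − 20) − 0 = 0, and there is no ∂_3, so H_2 = 0.

H_0 = Z,  H_1 = Z ⊕ Z/2,  H_2 = 0.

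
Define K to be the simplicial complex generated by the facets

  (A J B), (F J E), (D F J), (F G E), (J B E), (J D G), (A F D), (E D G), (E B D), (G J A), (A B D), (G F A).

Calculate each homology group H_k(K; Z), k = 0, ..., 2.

K has 7 vertices, 18 edges, 12 triangles.
rank ∂_0 = 0, rank ∂_1 = 6 ⇒ b_0 = 7 − 0 − 6 = 1; all invariant factors of ∂_1 are 1 so no torsion. So H_0 ≅ Z.
rank ∂_1 = 6, rank ∂_2 = 12 ⇒ b_1 = 18 − 6 − 12 = 0; ∂_2 has invariant factor(s) [2] giving torsion. So H_1 ≅ Z/2.
rank ∂_2 = 12, rank ∂_3 = 0 ⇒ b_2 = 12 − 12 − 0 = 0. So H_2 ≅ 0.

H_0 ≅ Z,  H_1 ≅ Z/2,  H_2 = 0.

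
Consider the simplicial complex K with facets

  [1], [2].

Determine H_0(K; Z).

H_0 ≅ Z^2.

Order the vertices as 1 < 2. Listing each simplex with vertices in this order, K has dimension 0 with simplices:

  0-simplices (2): [1], [2]

Hence C_0 ≅ Z^2.

Now H_k = ker ∂_k / im ∂_{k+1}, so:

  H_0: rank C_0 − rank ∂_1 = 2 − 0 = 2, and there is no ∂_1, so H_0 = Z^2.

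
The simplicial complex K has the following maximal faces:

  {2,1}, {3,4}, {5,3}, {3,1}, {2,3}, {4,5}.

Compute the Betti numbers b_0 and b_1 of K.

Fix the vertex order 1 < 2 < 3 < 4 < 5 and write every simplex with vertices in increasing order. Then dim K = 1 and the simplices of K are:

  0-simplices (5): [1], [2], [3], [4], [5]
  1-simplices (6): [1,2], [1,3], [2,3], [3,4], [3,5], [4,5]

giving chain groups C_0 ≅ Z^5, C_1 ≅ Z^6.

Boundary ∂_1: C_1 → C_0 is given by ∂[p,q] = [q] − [p].
The 5×6 boundary matrix has rank 4 and Smith normal form diag(1,1,1,1).

From H_k ≅ ker(∂_k) / im(∂_{k+1}) we obtain:

  H_0: rank C_0 − rank ∂_1 = 5 − 4 = 1, and the invariant factors of ∂_1 are all 1, so H_0 ≅ Z.
  H_1: rank ker ∂_1 − rank ∂_2 = (6 − 4) − 0 = 2, and there is no ∂_2, so H_1 ≅ Z^2.

Hence the Betti numbers are b_0 = 1, b_1 = 2.

b_0 = 1, b_1 = 2.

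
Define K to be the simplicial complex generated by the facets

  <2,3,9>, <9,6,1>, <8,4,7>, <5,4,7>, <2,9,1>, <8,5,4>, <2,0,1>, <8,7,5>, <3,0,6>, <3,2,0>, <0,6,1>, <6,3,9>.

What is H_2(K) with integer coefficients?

H_2 ≅ Z^2.

K has 10 vertices, 18 edges, 12 triangles.
rank ∂_2 = 10, rank ∂_3 = 0 ⇒ b_2 = 12 − 10 − 0 = 2. So H_2 = Z^2.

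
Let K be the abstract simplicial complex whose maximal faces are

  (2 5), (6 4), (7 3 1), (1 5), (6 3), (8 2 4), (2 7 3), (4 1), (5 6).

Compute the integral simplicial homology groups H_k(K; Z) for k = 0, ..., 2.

H_0 ≅ Z,  H_1 ≅ Z^4,  H_2 = 0.

Take the total order 1 < 2 < 3 < 4 < 5 < 6 < 7 < 8 on the vertex set. Then K (dimension 2) consists of the simplices:

  0-simplices (8): [1], [2], [3], [4], [5], [6], [7], [8]
  1-simplices (14): [1,3], [1,4], [1,5], [1,7], [2,3], [2,4], [2,5], [2,7], [2,8], [3,6], [3,7], [4,6], [4,8], [5,6]
  2-simplices (3): [1,3,7], [2,3,7], [2,4,8]

giving chain groups C_0 ≅ Z^8, C_1 ≅ Z^14, C_2 ≅ Z^3.

The boundary map ∂_1: C_1 → C_0 maps an edge to its endpoints' difference, ∂[p,q] = q − p. For instance
  ∂[1,5] = [5] − [1].
This gives a 8×14 integer matrix of rank 7; reducing to Smith normal form yields diagonal entries (1,1,1,1,1,1,1).

Boundary ∂_2: C_2 → C_1 sends each 2-simplex [p,q,r] to [q,r] − [p,r] + [p,q]. For instance
  ∂[2,3,7] = [3,7] − [2,7] + [2,3],
  ∂[1,3,7] = [3,7] − [1,7] + [1,3].
As a 14×3 matrix over Z this has rank 3, with invariant factors (1,1,1).

Now H_k = ker ∂_k / im ∂_{k+1}, so:

  H_0: rank C_0 − rank ∂_1 = 8 − 7 = 1, and the invariant factors of ∂_1 are all 1, so H_0 ≅ Z.
  H_1: rank ker ∂_1 − rank ∂_2 = (14 − 7) − 3 = 4, and the invariant factors of ∂_2 are all 1, so H_1 ≅ Z^4.
  H_2: rank ker ∂_2 − rank ∂_3 = (3 − 3) − 0 = 0, and there is no ∂_3, so H_2 ≅ 0.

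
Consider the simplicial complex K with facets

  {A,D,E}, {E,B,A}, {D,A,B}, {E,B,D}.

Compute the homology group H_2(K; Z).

We work with the vertex ordering A < B < D < E. The simplices of K, each written with vertices in increasing order, are:

  0-simplices (4): A, B, D, E
  1-simplices (6): AB, AD, AE, BD, BE, DE
  2-simplices (4): ABD, ABE, ADE, BDE

giving chain groups C_0 ≅ Z^4, C_1 ≅ Z^6, C_2 ≅ Z^4.

The boundary map ∂_1: C_1 → C_0 is given by ∂[p,q] = [q] − [p]. For instance
  ∂AD = D − A.
As a 4×6 matrix over Z this has rank 3, with invariant factors (1,1,1).

The boundary map ∂_2: C_2 → C_1 sends each 2-simplex [p,q,r] to [q,r] − [p,r] + [p,q]. For instance
  ∂ADE = DE − AE + AD,
  ∂BDE = DE − BE + BD.
This gives a 6×4 integer matrix of rank 3; reducing to Smith normal form yields diagonal entries (1,1,1).

Now H_k = ker ∂_k / im ∂_{k+1}, so:

  H_2: rank ker ∂_2 − rank ∂_3 = (4 − 3) − 0 = 1, and there is no ∂_3, so H_2 ≅ Z.

H_2 = Z.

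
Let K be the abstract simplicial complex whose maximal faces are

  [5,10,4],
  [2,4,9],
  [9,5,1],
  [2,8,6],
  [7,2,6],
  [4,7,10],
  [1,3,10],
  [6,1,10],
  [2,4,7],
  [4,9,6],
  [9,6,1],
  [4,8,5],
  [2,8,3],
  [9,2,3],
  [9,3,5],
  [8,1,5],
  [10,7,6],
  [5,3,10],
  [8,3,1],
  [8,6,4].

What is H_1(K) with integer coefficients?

H_1 = Z ⊕ Z/2Z.

Fix the vertex order 1 < 2 < 3 < 4 < 5 < 6 < 7 < 8 < 9 < 10 and write every simplex with vertices in increasing order. Then dim K = 2 and the simplices of K are:

  0-simplices (10): [1], [2], [3], [4], [5], [6], [7], [8], [9], [10]
  1-simplices (30): (30 of them)
  2-simplices (20): (20 of them)

giving chain groups C_0 ≅ Z^10, C_1 ≅ Z^30, C_2 ≅ Z^20.

Boundary ∂_1: C_1 → C_0 sends each edge [p,q] (with p < q) to q − p.
This gives a 10×30 integer matrix of rank 9; reducing to Smith normal form yields diagonal entries (1,1,1,1,1,1,1,1,1).

The boundary map ∂_2: C_2 → C_1 maps a triangle to the signed sum of its edges. For instance
  ∂[2,6,7] = [6,7] − [2,7] + [2,6],
  ∂[4,7,10] = [7,10] − [4,10] + [4,7].
As a 30×20 matrix over Z this has rank 20, with invariant factors (1,1,1,1,1,1,1,1,1,1,1,1,1,1,1,1,1,1,1,2).

Reading off H_k = ker ∂_k / im ∂_{k+1}:

  H_1: rank ker ∂_1 − rank ∂_2 = (30 − 9) − 20 = 1, and ∂_2 has invariant factor 2 > 1, so H_1 = Z ⊕ Z/2Z.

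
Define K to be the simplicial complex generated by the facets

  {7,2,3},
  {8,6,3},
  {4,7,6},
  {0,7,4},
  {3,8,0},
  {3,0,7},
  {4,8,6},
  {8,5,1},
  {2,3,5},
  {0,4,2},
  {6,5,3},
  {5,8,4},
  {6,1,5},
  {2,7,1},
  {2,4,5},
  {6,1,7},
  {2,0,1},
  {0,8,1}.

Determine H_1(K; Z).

H_1 = Z ⊕ Z/2Z.

Take the total order 0 < 1 < 2 < 3 < 4 < 5 < 6 < 7 < 8 on the vertex set. Then K (dimension 2) consists of the simplices:

  0-simplices (9): [0], [1], [2], [3], [4], [5], [6], [7], [8]
  1-simplices (27): (27 of them)
  2-simplices (18): [0,1,2], [0,1,8], [0,2,4], [0,3,7], [0,3,8], [0,4,7], [1,2,7], [1,5,6], [1,5,8], [1,6,7], [2,3,5], [2,3,7], [2,4,5], [3,5,6], [3,6,8], [4,5,8], [4,6,7], [4,6,8]

Hence C_0 ≅ Z^9, C_1 ≅ Z^27, C_2 ≅ Z^18.

The boundary map ∂_1: C_1 → C_0 maps an edge to its endpoints' difference, ∂[p,q] = q − p.
The 9×27 boundary matrix has rank 8 and Smith normal form diag(1,1,1,1,1,1,1,1).

Boundary ∂_2: C_2 → C_1 maps a triangle to the signed sum of its edges. For instance
  ∂[2,3,7] = [3,7] − [2,7] + [2,3],
  ∂[1,2,7] = [2,7] − [1,7] + [1,2].
The 27×18 boundary matrix has rank 18 and Smith normal form diag(1,1,1,1,1,1,1,1,1,1,1,1,1,1,1,1,1,2).

Reading off H_k = ker ∂_k / im ∂_{k+1}:

  H_1: rank ker ∂_1 − rank ∂_2 = (27 − 8) − 18 = 1, and ∂_2 has invariant factor 2 > 1, so H_1 ≅ Z ⊕ Z/2Z.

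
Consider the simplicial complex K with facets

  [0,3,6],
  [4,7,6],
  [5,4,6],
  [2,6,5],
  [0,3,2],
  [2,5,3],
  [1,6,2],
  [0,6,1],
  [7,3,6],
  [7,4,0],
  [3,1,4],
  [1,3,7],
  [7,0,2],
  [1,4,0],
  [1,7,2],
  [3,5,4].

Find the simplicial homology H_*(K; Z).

H_0 ≅ Z,  H_1 ≅ Z^2,  H_2 ≅ Z.

Fix the vertex order 0 < 1 < 2 < 3 < 4 < 5 < 6 < 7 and write every simplex with vertices in increasing order. Then dim K = 2 and the simplices of K are:

  0-simplices (8): [0], [1], [2], [3], [4], [5], [6], [7]
  1-simplices (24): (24 of them)
  2-simplices (16): [0,1,4], [0,1,6], [0,2,3], [0,2,7], [0,3,6], [0,4,7], [1,2,6], [1,2,7], [1,3,4], [1,3,7], [2,3,5], [2,5,6], [3,4,5], [3,6,7], [4,5,6], [4,6,7]

so the chain groups are C_0 ≅ Z^8, C_1 ≅ Z^24, C_2 ≅ Z^16.

Boundary ∂_1: C_1 → C_0 sends each edge [p,q] (with p < q) to q − p. For instance
  ∂[0,1] = [1] − [0].
The 8×24 boundary matrix has rank 7 and Smith normal form diag(1,1,1,1,1,1,1).

The boundary map ∂_2: C_2 → C_1 acts by ∂[p,q,r] = [q,r] − [p,r] + [p,q]. For instance
  ∂[0,4,7] = [4,7] − [0,7] + [0,4],
  ∂[4,6,7] = [6,7] − [4,7] + [4,6].
The 24×16 boundary matrix has rank 15 and Smith normal form diag(1,1,1,1,1,1,1,1,1,1,1,1,1,1,1).

Computing H_k = (kernel of ∂_k) / (image of ∂_{k+1}):

  H_0: rank C_0 − rank ∂_1 = 8 − 7 = 1, and the invariant factors of ∂_1 are all 1, so H_0 ≅ Z.
  H_1: rank ker ∂_1 − rank ∂_2 = (24 − 7) − 15 = 2, and the invariant factors of ∂_2 are all 1, so H_1 ≅ Z^2.
  H_2: rank ker ∂_2 − rank ∂_3 = (16 − 15) − 0 = 1, and there is no ∂_3, so H_2 ≅ Z.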